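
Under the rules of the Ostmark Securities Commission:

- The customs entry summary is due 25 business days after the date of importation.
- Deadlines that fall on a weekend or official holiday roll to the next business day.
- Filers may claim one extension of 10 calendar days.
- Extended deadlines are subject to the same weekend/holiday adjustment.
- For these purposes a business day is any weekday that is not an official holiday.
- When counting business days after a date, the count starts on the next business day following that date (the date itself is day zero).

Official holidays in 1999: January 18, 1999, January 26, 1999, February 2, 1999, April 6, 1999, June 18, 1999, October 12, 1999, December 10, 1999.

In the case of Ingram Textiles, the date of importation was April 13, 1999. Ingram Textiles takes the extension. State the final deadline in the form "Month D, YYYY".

Counting 25 business days after April 13, 1999 (skipping weekends and listed holidays) reaches May 18, 1999.
May 18, 1999 falls on a Tuesday, which is a business day, so no adjustment is needed.
Add the 10 calendar-day extension to May 18, 1999: May 28, 1999.
May 28, 1999 is a Friday and not a listed holiday, so it stands.
Deadline: May 28, 1999.

May 28, 1999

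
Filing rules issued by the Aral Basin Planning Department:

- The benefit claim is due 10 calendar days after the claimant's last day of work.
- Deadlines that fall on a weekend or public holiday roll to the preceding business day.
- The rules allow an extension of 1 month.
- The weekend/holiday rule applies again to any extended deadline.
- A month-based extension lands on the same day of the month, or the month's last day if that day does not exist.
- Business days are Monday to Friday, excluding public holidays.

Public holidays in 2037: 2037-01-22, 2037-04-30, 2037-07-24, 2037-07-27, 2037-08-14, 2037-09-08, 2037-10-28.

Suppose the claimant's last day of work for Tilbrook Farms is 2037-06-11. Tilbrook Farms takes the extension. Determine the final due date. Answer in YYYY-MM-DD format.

From 2037-06-11, 10 calendar days later is 2037-06-21.
Because 2037-06-21 is a Sunday, the deadline becomes 2037-06-19 (Friday).
Applying the 1 month extension: 1 month after 2037-06-19 is 2037-07-19.
2037-07-19 falls on a Sunday. Rolling to the preceding business day gives 2037-07-17, a Friday.
Final deadline: 2037-07-17.

2037-07-17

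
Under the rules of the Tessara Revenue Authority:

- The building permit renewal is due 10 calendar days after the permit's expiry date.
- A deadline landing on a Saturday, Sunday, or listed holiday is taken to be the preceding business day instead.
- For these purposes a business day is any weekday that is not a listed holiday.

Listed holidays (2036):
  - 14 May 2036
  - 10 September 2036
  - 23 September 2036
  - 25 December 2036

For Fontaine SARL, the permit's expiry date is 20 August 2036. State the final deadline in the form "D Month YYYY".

Trigger date 20 August 2036 + 10 calendar days = 30 August 2036.
30 August 2036 falls on a Saturday. Rolling to the preceding business day gives 29 August 2036, a Friday.
The final due date is 29 August 2036.

29 August 2036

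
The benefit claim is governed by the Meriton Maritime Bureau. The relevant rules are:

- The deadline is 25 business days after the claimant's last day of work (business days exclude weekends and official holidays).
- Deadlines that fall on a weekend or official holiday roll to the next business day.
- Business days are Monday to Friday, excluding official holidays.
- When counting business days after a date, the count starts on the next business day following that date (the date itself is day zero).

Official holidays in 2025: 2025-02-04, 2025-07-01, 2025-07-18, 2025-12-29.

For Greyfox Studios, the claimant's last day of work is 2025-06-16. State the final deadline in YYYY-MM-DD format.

25 business days after 2025-06-16, excluding weekends and holidays, is 2025-07-23.
2025-07-23 is a Wednesday and not a listed holiday, so it stands.
So the filing is due 2025-07-23.

2025-07-23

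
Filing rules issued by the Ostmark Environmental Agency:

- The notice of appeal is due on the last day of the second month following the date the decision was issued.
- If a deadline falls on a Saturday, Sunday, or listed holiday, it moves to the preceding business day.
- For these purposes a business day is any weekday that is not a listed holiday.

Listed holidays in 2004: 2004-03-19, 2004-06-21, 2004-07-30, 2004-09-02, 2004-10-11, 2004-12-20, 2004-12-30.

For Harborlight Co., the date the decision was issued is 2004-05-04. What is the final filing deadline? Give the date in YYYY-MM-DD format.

2004-07-29

2 months after 2004-05-04 is July 2004; that month ends on 2004-07-31.
2004-07-31 is a Saturday, so it moves to the preceding business day, 2004-07-29 (Thursday).
So the filing is due 2004-07-29.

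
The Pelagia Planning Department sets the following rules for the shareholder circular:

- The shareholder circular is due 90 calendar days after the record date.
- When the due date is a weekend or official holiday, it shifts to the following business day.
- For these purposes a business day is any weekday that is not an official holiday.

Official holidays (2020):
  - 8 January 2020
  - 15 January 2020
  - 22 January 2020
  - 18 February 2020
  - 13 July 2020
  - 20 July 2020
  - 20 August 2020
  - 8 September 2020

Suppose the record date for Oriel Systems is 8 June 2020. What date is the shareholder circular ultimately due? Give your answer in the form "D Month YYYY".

From 8 June 2020, 90 calendar days later is 6 September 2020.
6 September 2020 is a Sunday, so it moves to the next business day, 7 September 2020 (Monday).
Final deadline: 7 September 2020.

7 September 2020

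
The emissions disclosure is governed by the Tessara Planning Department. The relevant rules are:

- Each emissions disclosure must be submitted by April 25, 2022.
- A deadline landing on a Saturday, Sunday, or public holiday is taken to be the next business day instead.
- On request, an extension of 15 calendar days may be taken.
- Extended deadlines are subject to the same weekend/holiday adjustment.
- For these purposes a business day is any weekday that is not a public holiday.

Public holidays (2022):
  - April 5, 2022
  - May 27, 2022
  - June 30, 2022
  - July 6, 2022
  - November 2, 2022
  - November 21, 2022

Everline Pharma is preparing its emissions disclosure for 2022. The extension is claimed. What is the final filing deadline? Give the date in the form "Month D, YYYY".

The stated deadline is April 25, 2022.
April 25, 2022 falls on a Monday, which is a business day, so no adjustment is needed.
Add the 15 calendar-day extension to April 25, 2022: May 10, 2022.
May 10, 2022 falls on a Tuesday, which is a business day, so no adjustment is needed.
Deadline: May 10, 2022.

May 10, 2022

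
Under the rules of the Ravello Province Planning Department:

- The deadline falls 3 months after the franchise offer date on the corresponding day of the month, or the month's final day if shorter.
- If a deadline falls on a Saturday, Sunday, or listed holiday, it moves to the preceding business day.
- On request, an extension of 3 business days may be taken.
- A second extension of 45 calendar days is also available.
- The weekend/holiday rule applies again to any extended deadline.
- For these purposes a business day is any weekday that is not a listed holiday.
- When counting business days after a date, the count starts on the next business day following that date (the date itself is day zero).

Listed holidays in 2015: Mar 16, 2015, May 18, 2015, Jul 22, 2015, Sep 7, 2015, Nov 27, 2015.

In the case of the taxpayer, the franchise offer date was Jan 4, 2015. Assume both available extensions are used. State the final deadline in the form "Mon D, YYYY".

May 22, 2015

3 months from Jan 4, 2015 is Apr 4, 2015.
Apr 4, 2015 falls on a Saturday. Rolling to the preceding business day gives Apr 3, 2015, a Friday.
The 3-business-day extension runs from Apr 3, 2015 to Apr 8, 2015.
Apr 8, 2015 is a Wednesday and not a listed holiday, so it stands.
Applying the 45-calendar-day extension: Apr 8, 2015 + 45 days = May 23, 2015.
May 23, 2015 falls on a Saturday. Rolling to the preceding business day gives May 22, 2015, a Friday.
Final deadline: May 22, 2015.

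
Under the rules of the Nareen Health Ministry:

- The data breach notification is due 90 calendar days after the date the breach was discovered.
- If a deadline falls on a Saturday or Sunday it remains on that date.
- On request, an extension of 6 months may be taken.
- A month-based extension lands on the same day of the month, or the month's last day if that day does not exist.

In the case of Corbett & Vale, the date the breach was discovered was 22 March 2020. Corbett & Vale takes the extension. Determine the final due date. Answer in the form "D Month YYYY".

From 22 March 2020, 90 calendar days later is 20 June 2020.
20 June 2020 falls on a Saturday. The rules make no weekend/holiday allowance, so it remains 20 June 2020.
Add 6 months to 20 June 2020: 20 December 2020.
No adjustment is made for weekends or holidays, so 20 December 2020 stands.
Final deadline: 20 December 2020.

20 December 2020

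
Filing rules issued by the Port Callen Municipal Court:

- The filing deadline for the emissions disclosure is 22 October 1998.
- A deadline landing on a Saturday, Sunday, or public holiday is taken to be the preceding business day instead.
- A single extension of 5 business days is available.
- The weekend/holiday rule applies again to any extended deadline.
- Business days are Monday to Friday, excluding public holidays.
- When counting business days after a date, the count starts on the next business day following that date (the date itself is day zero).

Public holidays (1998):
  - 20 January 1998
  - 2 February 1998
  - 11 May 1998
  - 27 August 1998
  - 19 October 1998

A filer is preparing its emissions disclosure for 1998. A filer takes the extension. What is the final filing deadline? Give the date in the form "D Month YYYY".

The statutory due date is 22 October 1998.
Since 22 October 1998 is a Thursday and not a holiday, the date is unchanged.
Counting 5 further business days from 22 October 1998 reaches 29 October 1998.
29 October 1998 falls on a Thursday, which is a business day, so no adjustment is needed.
So the filing is due 29 October 1998.

29 October 1998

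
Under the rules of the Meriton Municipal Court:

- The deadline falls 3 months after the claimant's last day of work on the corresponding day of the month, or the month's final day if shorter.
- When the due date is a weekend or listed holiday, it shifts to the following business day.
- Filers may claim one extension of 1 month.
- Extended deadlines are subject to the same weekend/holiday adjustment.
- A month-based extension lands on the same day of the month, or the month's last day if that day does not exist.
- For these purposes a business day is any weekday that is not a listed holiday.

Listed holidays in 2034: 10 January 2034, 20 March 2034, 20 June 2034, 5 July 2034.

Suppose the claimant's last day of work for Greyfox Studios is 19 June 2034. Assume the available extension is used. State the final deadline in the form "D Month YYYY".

Moving 3 months forward from 19 June 2034 on the corresponding day gives 19 September 2034.
19 September 2034 is a Tuesday and not a listed holiday, so it stands.
Applying the 1 month extension: 1 month after 19 September 2034 is 19 October 2034.
19 October 2034 (Thursday) is already a business day.
Deadline: 19 October 2034.

19 October 2034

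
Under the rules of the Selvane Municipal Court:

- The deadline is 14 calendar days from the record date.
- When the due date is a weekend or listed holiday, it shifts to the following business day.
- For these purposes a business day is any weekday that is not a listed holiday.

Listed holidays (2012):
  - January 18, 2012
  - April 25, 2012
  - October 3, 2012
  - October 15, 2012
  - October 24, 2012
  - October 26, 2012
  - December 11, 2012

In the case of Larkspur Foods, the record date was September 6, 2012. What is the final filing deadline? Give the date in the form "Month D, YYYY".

Adding 14 calendar days to September 6, 2012 gives September 20, 2012.
September 20, 2012 falls on a Thursday, which is a business day, so no adjustment is needed.
Deadline: September 20, 2012.

September 20, 2012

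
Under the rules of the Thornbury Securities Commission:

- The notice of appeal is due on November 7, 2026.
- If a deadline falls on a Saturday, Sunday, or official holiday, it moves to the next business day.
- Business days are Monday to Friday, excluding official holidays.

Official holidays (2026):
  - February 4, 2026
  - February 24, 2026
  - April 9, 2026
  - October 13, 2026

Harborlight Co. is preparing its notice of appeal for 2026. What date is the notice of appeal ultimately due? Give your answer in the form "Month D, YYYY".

November 9, 2026

The statutory due date is November 7, 2026.
November 7, 2026 is a Saturday, so it moves to the next business day, November 9, 2026 (Monday).
Final deadline: November 9, 2026.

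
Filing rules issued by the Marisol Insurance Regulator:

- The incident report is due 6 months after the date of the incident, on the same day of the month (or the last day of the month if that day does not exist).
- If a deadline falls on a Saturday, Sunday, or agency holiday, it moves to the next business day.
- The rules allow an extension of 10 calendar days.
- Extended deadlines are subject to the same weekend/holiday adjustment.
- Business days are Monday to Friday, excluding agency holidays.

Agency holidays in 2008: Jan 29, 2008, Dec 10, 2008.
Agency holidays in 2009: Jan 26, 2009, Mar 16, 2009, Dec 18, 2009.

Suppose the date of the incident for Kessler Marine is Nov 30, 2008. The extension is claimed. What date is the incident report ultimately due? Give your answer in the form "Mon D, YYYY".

Moving 6 months forward from Nov 30, 2008 on the corresponding day gives May 30, 2009.
May 30, 2009 falls on a Saturday. Rolling to the next business day gives Jun 1, 2009, a Monday.
Add the 10 calendar-day extension to Jun 1, 2009: Jun 11, 2009.
Jun 11, 2009 falls on a Thursday, which is a business day, so no adjustment is needed.
The final due date is Jun 11, 2009.

Jun 11, 2009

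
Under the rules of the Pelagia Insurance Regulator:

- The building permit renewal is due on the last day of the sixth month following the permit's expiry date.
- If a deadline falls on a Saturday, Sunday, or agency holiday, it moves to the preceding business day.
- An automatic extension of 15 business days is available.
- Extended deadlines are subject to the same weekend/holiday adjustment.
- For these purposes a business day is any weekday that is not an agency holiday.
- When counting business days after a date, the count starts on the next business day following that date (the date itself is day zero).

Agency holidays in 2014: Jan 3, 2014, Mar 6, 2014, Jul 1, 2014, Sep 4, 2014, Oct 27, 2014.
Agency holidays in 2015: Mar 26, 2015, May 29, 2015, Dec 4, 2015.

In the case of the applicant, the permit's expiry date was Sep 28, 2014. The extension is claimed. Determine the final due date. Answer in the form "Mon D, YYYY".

Apr 21, 2015

6 months after Sep 28, 2014 is March 2015; that month ends on Mar 31, 2015.
Mar 31, 2015 is a Tuesday and not a listed holiday, so it stands.
Applying the 15-business-day extension: 15 business days after Mar 31, 2015 is Apr 21, 2015.
Since Apr 21, 2015 is a Tuesday and not a holiday, the date is unchanged.
Final deadline: Apr 21, 2015.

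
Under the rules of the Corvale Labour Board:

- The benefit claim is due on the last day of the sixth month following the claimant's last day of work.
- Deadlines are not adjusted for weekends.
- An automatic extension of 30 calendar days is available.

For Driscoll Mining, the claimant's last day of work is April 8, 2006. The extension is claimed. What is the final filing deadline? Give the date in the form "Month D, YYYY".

November 30, 2006

6 months after April 8, 2006 falls in October 2006; the last day of that month is October 31, 2006.
October 31, 2006 falls on a Tuesday. The rules make no weekend/holiday allowance, so it remains October 31, 2006.
The 30-calendar-day extension moves the deadline from October 31, 2006 to November 30, 2006.
No adjustment is made for weekends or holidays, so November 30, 2006 stands.
So the filing is due November 30, 2006.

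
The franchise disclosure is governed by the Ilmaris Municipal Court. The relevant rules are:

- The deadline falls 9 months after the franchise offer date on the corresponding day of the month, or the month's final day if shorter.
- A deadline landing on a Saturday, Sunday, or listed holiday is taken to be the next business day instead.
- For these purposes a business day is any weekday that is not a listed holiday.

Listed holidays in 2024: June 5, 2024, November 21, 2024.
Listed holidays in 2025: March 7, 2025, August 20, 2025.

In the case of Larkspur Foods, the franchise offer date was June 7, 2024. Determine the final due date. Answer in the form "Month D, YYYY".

March 10, 2025

9 months after June 7, 2024, on the same day of the month, is March 7, 2025.
Because March 7, 2025 is a listed holiday, the deadline becomes March 10, 2025 (Monday).
Final deadline: March 10, 2025.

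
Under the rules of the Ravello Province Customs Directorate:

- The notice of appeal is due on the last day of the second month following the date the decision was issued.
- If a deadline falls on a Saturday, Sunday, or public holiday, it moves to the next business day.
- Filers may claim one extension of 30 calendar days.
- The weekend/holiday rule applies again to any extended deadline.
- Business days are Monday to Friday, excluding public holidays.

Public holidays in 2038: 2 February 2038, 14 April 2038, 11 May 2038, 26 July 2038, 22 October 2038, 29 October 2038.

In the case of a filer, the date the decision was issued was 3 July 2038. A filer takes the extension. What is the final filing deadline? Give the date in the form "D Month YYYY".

2 months after 3 July 2038 is September 2038; that month ends on 30 September 2038.
30 September 2038 falls on a Thursday, which is a business day, so no adjustment is needed.
Add the 30 calendar-day extension to 30 September 2038: 30 October 2038.
Because 30 October 2038 is a Saturday, the deadline becomes 1 November 2038 (Monday).
The final due date is 1 November 2038.

1 November 2038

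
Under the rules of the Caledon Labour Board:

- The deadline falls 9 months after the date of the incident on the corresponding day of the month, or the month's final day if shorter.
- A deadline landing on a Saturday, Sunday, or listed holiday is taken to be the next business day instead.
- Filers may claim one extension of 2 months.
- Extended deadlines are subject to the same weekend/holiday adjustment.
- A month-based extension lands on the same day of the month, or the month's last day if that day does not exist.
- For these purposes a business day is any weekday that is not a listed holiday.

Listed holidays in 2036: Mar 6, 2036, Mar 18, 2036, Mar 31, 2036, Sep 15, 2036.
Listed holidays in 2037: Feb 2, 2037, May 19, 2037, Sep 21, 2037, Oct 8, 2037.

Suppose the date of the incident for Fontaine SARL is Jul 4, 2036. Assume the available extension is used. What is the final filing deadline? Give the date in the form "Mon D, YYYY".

Moving 9 months forward from Jul 4, 2036 on the corresponding day gives Apr 4, 2037.
Apr 4, 2037 is a Saturday, so it moves to the next business day, Apr 6, 2037 (Monday).
Add 2 months to Apr 6, 2037: Jun 6, 2037.
Jun 6, 2037 falls on a Saturday. Rolling to the next business day gives Jun 8, 2037, a Monday.
Deadline: Jun 8, 2037.

Jun 8, 2037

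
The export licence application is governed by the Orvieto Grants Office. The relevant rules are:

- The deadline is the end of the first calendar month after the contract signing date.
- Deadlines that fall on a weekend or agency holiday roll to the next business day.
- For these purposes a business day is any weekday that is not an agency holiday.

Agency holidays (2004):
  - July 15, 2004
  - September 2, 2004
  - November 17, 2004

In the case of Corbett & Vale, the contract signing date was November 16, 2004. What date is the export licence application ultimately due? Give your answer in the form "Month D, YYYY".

December 31, 2004

1 month after November 16, 2004 is December 2004; that month ends on December 31, 2004.
December 31, 2004 falls on a Friday, which is a business day, so no adjustment is needed.
Deadline: December 31, 2004.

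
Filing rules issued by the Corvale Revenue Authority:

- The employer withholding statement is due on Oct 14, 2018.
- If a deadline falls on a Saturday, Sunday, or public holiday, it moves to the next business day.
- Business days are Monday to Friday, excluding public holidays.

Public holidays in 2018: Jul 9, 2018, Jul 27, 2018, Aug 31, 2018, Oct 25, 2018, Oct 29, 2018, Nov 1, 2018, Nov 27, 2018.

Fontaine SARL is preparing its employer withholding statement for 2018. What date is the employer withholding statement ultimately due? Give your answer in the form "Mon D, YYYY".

The statutory due date is Oct 14, 2018.
Oct 14, 2018 is a Sunday; the next business day is Oct 15, 2018 (Monday).
The final due date is Oct 15, 2018.

Oct 15, 2018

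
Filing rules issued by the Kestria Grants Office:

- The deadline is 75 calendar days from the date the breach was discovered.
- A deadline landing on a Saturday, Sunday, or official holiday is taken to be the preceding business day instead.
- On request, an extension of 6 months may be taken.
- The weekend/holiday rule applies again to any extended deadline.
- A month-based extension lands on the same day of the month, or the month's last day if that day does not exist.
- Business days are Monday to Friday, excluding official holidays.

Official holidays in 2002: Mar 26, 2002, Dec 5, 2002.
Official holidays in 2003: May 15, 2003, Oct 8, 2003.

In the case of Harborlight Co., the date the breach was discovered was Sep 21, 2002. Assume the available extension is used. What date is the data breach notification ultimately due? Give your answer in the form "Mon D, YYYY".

Trigger date Sep 21, 2002 + 75 calendar days = Dec 5, 2002.
Dec 5, 2002 is a listed holiday; the preceding business day is Dec 4, 2002 (Wednesday).
Applying the 6 months extension: 6 months after Dec 4, 2002 is Jun 4, 2003.
Jun 4, 2003 falls on a Wednesday, which is a business day, so no adjustment is needed.
So the filing is due Jun 4, 2003.

Jun 4, 2003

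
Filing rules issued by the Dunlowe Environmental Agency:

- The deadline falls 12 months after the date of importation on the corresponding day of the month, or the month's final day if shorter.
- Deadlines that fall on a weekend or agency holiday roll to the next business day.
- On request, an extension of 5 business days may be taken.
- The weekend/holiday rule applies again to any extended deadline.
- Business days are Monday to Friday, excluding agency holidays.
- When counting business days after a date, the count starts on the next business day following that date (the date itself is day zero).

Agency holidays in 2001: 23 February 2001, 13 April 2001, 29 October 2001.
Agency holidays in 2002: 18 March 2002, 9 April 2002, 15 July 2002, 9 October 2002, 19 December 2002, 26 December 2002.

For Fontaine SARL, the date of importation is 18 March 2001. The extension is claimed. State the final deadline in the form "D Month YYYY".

Moving 12 months forward from 18 March 2001 on the corresponding day gives 18 March 2002.
18 March 2002 is a listed holiday; the next business day is 19 March 2002 (Tuesday).
The 5-business-day extension runs from 19 March 2002 to 26 March 2002.
Since 26 March 2002 is a Tuesday and not a holiday, the date is unchanged.
Final deadline: 26 March 2002.

26 March 2002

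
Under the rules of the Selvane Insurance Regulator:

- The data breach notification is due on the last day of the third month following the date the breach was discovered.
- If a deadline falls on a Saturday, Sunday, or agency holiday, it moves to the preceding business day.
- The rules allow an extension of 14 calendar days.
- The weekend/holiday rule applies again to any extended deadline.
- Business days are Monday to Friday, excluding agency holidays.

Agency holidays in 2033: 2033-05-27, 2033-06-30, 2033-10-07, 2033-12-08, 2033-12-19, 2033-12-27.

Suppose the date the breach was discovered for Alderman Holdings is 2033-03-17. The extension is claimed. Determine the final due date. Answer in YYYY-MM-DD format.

3 months after 2033-03-17 is June 2033; that month ends on 2033-06-30.
2033-06-30 is a listed holiday; the preceding business day is 2033-06-29 (Wednesday).
The 14-calendar-day extension moves the deadline from 2033-06-29 to 2033-07-13.
2033-07-13 (Wednesday) is already a business day.
The final due date is 2033-07-13.

2033-07-13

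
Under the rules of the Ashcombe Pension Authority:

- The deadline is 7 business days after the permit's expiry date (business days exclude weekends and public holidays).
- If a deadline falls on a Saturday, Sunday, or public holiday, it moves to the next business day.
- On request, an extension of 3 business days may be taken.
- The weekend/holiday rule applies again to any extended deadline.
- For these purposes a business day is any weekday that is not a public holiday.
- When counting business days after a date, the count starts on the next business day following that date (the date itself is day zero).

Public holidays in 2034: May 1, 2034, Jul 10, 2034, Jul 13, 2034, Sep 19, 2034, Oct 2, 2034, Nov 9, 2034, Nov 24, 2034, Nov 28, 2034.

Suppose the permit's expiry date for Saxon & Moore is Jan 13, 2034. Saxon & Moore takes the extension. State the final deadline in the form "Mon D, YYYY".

Jan 27, 2034

Counting 7 business days after Jan 13, 2034 (skipping weekends and listed holidays) reaches Jan 24, 2034.
Jan 24, 2034 is a Tuesday and not a listed holiday, so it stands.
Applying the 3-business-day extension: 3 business days after Jan 24, 2034 is Jan 27, 2034.
Jan 27, 2034 is a Friday and not a listed holiday, so it stands.
So the filing is due Jan 27, 2034.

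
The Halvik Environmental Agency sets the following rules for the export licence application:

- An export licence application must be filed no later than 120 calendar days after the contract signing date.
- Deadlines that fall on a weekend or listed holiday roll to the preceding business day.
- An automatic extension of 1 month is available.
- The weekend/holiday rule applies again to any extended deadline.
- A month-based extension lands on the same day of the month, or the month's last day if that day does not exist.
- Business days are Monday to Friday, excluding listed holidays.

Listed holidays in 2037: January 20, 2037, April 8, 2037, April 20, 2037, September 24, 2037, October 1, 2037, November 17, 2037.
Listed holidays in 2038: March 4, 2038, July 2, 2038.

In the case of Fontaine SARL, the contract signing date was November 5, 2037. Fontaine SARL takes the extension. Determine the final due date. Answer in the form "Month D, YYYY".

April 5, 2038

From November 5, 2037, 120 calendar days later is March 5, 2038.
Since March 5, 2038 is a Friday and not a holiday, the date is unchanged.
Applying the 1 month extension: 1 month after March 5, 2038 is April 5, 2038.
April 5, 2038 is a Monday and not a listed holiday, so it stands.
So the filing is due April 5, 2038.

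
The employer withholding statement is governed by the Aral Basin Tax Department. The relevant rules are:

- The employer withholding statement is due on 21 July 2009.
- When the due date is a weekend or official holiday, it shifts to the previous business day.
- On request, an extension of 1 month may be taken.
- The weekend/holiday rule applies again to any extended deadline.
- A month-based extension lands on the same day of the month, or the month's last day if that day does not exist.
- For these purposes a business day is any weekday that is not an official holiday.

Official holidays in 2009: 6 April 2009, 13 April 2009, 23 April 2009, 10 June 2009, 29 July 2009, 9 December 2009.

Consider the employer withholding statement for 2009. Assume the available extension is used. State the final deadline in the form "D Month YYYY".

21 August 2009

The stated deadline is 21 July 2009.
21 July 2009 falls on a Tuesday, which is a business day, so no adjustment is needed.
Applying the 1 month extension: 1 month after 21 July 2009 is 21 August 2009.
21 August 2009 is a Friday and not a listed holiday, so it stands.
Deadline: 21 August 2009.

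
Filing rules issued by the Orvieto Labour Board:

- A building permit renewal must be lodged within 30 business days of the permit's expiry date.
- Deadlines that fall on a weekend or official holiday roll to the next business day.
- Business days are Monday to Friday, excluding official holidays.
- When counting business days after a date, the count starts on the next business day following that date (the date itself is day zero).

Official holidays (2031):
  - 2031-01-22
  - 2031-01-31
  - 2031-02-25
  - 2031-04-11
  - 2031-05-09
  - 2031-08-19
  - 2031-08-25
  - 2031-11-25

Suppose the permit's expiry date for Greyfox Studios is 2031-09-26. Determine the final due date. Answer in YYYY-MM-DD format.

2031-11-07

Counting 30 business days after 2031-09-26 (skipping weekends and listed holidays) reaches 2031-11-07.
2031-11-07 falls on a Friday, which is a business day, so no adjustment is needed.
Final deadline: 2031-11-07.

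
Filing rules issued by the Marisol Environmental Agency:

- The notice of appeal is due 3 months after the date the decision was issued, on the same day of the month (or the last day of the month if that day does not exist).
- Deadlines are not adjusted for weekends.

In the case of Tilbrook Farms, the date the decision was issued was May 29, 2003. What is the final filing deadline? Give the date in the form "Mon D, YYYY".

Aug 29, 2003

3 months after May 29, 2003, on the same day of the month, is Aug 29, 2003.
Aug 29, 2003 falls on a Friday. The rules make no weekend/holiday allowance, so it remains Aug 29, 2003.
Deadline: Aug 29, 2003.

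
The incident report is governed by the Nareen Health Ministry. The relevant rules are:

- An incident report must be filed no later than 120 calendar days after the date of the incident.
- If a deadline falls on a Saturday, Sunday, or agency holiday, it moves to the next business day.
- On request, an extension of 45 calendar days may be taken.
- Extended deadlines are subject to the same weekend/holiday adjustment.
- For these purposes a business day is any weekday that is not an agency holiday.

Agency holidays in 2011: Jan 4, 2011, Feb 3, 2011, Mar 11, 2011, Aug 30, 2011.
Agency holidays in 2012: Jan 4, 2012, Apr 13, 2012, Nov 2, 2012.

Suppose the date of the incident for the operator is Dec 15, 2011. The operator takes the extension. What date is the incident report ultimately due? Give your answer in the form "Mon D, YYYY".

May 31, 2012

Adding 120 calendar days to Dec 15, 2011 gives Apr 13, 2012.
Apr 13, 2012 is a listed holiday; the next business day is Apr 16, 2012 (Monday).
Add the 45 calendar-day extension to Apr 16, 2012: May 31, 2012.
May 31, 2012 is a Thursday and not a listed holiday, so it stands.
The final due date is May 31, 2012.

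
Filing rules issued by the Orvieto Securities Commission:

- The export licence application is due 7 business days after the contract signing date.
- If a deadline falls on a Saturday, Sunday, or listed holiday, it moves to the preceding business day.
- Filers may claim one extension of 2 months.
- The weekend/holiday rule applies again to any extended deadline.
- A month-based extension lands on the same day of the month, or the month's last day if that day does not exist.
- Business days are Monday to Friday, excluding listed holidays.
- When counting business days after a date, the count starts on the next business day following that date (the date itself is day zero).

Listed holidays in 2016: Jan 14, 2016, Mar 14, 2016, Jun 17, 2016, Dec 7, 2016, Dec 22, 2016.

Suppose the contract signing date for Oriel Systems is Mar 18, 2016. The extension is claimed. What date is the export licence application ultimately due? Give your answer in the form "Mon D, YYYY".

Counting 7 business days after Mar 18, 2016 (skipping weekends and listed holidays) reaches Mar 29, 2016.
Mar 29, 2016 is a Tuesday and not a listed holiday, so it stands.
Applying the 2 months extension: 2 months after Mar 29, 2016 is May 29, 2016.
May 29, 2016 falls on a Sunday. Rolling to the preceding business day gives May 27, 2016, a Friday.
Final deadline: May 27, 2016.

May 27, 2016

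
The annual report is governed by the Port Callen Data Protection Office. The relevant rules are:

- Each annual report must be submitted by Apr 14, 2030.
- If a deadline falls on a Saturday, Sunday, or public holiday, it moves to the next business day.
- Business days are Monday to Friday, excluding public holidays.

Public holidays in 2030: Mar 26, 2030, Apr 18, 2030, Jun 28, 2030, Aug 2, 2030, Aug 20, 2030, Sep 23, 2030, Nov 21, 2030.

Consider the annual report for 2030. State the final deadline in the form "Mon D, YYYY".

Start from the fixed due date, Apr 14, 2030.
Apr 14, 2030 is a Sunday, so it moves to the next business day, Apr 15, 2030 (Monday).
Final deadline: Apr 15, 2030.

Apr 15, 2030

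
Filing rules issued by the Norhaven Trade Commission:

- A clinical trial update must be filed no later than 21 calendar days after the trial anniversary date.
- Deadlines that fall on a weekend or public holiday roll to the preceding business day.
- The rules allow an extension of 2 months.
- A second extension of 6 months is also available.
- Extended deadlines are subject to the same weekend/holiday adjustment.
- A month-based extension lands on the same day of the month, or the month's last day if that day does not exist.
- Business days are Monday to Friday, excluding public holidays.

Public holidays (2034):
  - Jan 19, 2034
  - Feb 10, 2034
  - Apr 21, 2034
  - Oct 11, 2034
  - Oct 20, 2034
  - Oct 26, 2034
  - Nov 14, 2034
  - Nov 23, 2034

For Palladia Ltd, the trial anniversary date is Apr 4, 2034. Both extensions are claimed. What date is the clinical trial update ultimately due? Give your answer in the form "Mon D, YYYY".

From Apr 4, 2034, 21 calendar days later is Apr 25, 2034.
Apr 25, 2034 falls on a Tuesday, which is a business day, so no adjustment is needed.
The 2 months extension carries Apr 25, 2034 to Jun 25, 2034.
Because Jun 25, 2034 is a Sunday, the deadline becomes Jun 23, 2034 (Friday).
The 6 months extension carries Jun 23, 2034 to Dec 23, 2034.
Dec 23, 2034 is a Saturday; the preceding business day is Dec 22, 2034 (Friday).
So the filing is due Dec 22, 2034.

Dec 22, 2034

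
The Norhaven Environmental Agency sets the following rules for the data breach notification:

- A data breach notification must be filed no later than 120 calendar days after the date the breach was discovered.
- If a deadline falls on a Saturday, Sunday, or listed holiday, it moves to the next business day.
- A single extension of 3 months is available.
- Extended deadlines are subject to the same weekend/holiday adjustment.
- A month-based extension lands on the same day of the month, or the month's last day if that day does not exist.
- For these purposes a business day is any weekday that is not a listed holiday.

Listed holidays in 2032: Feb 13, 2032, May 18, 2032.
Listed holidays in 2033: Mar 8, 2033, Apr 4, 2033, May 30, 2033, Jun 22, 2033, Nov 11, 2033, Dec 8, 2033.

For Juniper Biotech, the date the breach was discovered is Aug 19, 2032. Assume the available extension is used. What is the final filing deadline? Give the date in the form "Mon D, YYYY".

Mar 17, 2033

120 calendar days after Aug 19, 2032 is Dec 17, 2032.
Dec 17, 2032 is a Friday and not a listed holiday, so it stands.
The 3 months extension carries Dec 17, 2032 to Mar 17, 2033.
Mar 17, 2033 falls on a Thursday, which is a business day, so no adjustment is needed.
The final due date is Mar 17, 2033.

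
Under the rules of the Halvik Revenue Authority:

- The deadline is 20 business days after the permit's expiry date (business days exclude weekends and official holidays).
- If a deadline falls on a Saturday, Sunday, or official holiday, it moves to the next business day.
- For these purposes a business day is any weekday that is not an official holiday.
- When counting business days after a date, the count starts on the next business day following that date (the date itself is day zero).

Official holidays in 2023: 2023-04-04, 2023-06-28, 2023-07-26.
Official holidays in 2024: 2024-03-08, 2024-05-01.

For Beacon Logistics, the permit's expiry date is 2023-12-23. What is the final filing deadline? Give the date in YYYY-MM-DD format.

2024-01-19

Starting the day after 2023-12-23 and counting 20 business days lands on 2024-01-19.
2024-01-19 falls on a Friday, which is a business day, so no adjustment is needed.
Deadline: 2024-01-19.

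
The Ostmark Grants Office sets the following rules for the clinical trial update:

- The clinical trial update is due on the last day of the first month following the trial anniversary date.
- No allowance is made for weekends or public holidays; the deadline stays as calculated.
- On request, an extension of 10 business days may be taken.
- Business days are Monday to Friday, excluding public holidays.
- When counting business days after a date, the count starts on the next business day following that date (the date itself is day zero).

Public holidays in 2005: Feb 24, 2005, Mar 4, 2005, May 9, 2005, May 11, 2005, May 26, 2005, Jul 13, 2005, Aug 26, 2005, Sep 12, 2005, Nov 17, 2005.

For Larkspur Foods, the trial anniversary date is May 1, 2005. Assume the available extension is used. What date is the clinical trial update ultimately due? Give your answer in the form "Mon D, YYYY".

The first month after May 1, 2005 is June 2005, whose last day is Jun 30, 2005.
No adjustment is made for weekends or holidays, so Jun 30, 2005 stands.
Applying the 10-business-day extension: 10 business days after Jun 30, 2005 is Jul 15, 2005.
Jul 15, 2005 is a Friday; no weekend or holiday adjustment applies.
Final deadline: Jul 15, 2005.

Jul 15, 2005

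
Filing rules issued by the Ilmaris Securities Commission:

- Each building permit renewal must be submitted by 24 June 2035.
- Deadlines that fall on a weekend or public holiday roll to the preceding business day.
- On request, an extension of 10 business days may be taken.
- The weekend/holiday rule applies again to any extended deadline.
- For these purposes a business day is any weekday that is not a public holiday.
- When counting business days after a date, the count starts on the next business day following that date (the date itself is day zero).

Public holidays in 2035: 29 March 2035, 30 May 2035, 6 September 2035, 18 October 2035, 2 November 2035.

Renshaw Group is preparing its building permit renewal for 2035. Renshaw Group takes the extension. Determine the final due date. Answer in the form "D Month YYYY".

Start from the fixed due date, 24 June 2035.
Because 24 June 2035 is a Sunday, the deadline becomes 22 June 2035 (Friday).
Counting 10 further business days from 22 June 2035 reaches 6 July 2035.
6 July 2035 is a Friday and not a listed holiday, so it stands.
The final due date is 6 July 2035.

6 July 2035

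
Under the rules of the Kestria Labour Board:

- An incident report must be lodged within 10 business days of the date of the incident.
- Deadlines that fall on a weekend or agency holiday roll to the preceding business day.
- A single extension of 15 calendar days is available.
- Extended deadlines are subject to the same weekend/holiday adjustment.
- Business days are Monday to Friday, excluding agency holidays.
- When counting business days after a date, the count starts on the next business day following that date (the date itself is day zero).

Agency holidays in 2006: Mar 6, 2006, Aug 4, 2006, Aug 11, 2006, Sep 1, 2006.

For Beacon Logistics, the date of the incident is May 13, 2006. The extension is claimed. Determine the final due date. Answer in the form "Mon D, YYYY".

Jun 9, 2006

Starting the day after May 13, 2006 and counting 10 business days lands on May 26, 2006.
May 26, 2006 is a Friday and not a listed holiday, so it stands.
Add the 15 calendar-day extension to May 26, 2006: Jun 10, 2006.
Jun 10, 2006 is a Saturday; the preceding business day is Jun 9, 2006 (Friday).
Deadline: Jun 9, 2006.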